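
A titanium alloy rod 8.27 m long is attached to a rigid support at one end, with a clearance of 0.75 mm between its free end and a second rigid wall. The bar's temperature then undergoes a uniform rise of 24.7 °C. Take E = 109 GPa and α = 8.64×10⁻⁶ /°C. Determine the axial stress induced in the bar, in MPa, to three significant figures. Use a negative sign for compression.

-13.4 MPa

Free thermal expansion αLΔT = 8.64e-6 · 8270 · 24.7 = 1.765 mm.
The walls engage after the gap closes; constrained expansion = 1.765 − 0.75 = 1.015 mm.
The walls impose strain ε = −(1.015)/8270 = -1.2272e-04; σ = Eε = 109000 · -1.2272e-04 = -13.38 MPa.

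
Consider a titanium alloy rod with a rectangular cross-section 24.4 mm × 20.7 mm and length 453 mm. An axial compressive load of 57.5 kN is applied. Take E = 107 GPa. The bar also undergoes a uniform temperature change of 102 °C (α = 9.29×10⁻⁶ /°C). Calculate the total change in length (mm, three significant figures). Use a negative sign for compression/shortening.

A = 505.1 mm².
δ_mech = NL/(AE) = -57500·453/(505.1·107000) = -0.482 mm.
δ_thermal = αLΔT = 9.29e-6·453·102 = 0.4293 mm.
δ = δ_mech + δ_thermal = -0.05272 mm.

-0.0527 mm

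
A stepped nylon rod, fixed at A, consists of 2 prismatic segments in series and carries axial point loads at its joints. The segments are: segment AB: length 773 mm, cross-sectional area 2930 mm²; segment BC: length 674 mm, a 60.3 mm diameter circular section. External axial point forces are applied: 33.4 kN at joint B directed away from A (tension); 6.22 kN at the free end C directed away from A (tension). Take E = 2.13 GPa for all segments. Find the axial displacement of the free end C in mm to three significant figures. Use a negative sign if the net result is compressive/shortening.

5.60 mm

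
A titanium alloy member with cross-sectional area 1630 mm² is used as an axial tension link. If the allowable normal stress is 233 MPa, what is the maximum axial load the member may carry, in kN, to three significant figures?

P_max = σ_allow · A = 233 · 1630 = 379800 N = 379.8 kN.

380 kN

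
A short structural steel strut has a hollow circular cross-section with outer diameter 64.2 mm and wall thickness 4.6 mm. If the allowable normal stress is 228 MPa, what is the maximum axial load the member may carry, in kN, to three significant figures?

196 kN

A = 861.3 mm².
P_max = σ_allow · A = 228 · 861.3 = 196400 N = 196.4 kN.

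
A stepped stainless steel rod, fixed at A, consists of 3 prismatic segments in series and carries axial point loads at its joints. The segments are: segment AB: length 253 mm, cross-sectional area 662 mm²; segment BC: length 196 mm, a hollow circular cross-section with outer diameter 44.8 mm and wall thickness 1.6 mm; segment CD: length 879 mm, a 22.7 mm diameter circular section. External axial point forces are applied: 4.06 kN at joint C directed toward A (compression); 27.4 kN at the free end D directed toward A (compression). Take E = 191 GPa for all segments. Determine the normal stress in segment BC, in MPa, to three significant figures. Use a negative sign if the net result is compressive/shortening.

Internal axial forces (sectioning from the free end, tension +): N_CD = -27.4 kN, N_BC = -31.46 kN, N_AB = -31.46 kN.
A_BC = 217.1 mm².
σ_BC = N_BC/A_BC = -31460/217.1 = -144.9 MPa.

-145 MPa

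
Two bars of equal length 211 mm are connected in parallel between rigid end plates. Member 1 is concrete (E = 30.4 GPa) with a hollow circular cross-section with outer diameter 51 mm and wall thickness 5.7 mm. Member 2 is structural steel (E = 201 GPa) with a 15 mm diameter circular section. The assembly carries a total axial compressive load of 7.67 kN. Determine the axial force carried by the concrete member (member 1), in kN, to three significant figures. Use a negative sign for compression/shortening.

-3.14 kN

A_1 = 811.2 mm².
A_2 = 176.7 mm².
Equal strain + equilibrium ⇒ each member carries load in proportion to AE: A₁E₁ = 24660000 N, A₂E₂ = 35520000 N, ΣAE = 60180000 N.
F₁ = P·A₁E₁/ΣAE = -7670·24660000/60180000 = -3143 N.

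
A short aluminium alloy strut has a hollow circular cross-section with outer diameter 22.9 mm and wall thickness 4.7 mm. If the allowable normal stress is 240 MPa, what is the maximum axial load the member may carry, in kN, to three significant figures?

64.5 kN

A = 268.7 mm².
P_max = σ_allow · A = 240 · 268.7 = 64500 N = 64.5 kN.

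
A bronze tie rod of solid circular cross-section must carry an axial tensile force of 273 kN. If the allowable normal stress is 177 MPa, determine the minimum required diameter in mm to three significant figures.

Required area A ≥ P/σ_allow = 273000/177 = 1542 mm².
For a solid circular section, d ≥ √(4A/π) = 44.31 mm.

44.3 mm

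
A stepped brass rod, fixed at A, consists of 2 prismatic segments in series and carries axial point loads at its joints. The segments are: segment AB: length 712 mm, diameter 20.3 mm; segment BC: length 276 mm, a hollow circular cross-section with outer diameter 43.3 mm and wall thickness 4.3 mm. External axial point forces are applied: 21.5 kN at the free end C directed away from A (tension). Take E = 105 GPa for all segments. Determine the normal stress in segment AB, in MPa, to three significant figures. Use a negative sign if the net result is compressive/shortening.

66.4 MPa

Internal axial forces (sectioning from the free end, tension +): N_BC = 21.5 kN, N_AB = 21.5 kN.
A_AB = 323.7 mm².
σ_AB = N_AB/A_AB = 21500/323.7 = 66.43 MPa.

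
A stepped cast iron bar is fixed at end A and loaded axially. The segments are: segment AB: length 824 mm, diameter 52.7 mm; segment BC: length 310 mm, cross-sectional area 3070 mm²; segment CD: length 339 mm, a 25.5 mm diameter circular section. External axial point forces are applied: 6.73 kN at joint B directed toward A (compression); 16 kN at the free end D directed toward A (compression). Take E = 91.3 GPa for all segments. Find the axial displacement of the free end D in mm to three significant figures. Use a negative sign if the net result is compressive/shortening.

-0.228 mm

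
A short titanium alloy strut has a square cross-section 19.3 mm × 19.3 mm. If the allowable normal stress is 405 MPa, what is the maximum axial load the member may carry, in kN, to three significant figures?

151 kN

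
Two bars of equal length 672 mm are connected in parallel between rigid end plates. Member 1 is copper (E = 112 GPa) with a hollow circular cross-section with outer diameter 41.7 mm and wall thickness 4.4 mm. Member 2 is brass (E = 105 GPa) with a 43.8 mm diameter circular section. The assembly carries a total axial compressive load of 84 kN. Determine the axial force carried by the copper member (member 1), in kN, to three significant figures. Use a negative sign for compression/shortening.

A_1 = 515.6 mm².
A_2 = 1507 mm².
Equal strain + equilibrium ⇒ each member carries load in proportion to AE: A₁E₁ = 57750000 N, A₂E₂ = 158200000 N, ΣAE = 216000000 N.
F₁ = P·A₁E₁/ΣAE = -84000·57750000/216000000 = -22460 N.

-22.5 kN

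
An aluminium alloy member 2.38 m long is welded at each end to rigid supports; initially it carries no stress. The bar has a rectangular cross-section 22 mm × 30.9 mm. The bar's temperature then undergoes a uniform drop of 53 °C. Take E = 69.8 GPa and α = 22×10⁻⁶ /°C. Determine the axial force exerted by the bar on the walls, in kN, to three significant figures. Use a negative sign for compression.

Free thermal expansion αLΔT = 22e-6 · 2380 · -53 = -2.775 mm.
The walls impose strain ε = −(-2.775)/2380 = 1.1660e-03; σ = Eε = 69800 · 1.1660e-03 = 81.39 MPa.
Wall reaction R = σ·A = 81.39·679.8 = 55330 N = 55.33 kN.

55.3 kN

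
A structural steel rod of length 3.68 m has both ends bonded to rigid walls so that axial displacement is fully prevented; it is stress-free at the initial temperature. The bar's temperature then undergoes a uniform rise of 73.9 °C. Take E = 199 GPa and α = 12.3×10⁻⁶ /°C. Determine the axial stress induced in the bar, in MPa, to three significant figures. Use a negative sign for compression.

-181 MPa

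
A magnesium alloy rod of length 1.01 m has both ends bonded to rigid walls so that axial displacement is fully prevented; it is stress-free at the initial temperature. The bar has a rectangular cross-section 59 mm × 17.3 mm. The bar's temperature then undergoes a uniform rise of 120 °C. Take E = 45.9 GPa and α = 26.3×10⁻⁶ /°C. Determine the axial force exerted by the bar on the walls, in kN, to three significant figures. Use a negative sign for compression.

Free thermal expansion αLΔT = 26.3e-6 · 1010 · 120 = 3.188 mm.
The walls impose strain ε = −(3.188)/1010 = -3.1560e-03; σ = Eε = 45900 · -3.1560e-03 = -144.9 MPa.
Wall reaction R = σ·A = -144.9·1021 = -147900 N = -147.9 kN.

-148 kN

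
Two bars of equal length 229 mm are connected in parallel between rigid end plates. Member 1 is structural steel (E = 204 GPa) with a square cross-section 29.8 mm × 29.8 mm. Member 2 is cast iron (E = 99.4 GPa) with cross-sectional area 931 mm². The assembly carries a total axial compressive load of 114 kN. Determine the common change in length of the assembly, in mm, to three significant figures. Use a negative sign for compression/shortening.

-0.0954 mm

A_1 = 888 mm².
Equal strain + equilibrium ⇒ each member carries load in proportion to AE: A₁E₁ = 181200000 N, A₂E₂ = 92540000 N, ΣAE = 273700000 N.
δ = PL/ΣAE = -114000·229/273700000 = -0.09538 mm.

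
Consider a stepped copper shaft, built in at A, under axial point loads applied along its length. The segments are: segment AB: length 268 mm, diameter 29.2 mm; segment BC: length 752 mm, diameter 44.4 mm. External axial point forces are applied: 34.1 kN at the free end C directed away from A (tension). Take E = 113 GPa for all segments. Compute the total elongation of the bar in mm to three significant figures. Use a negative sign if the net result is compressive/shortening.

Internal axial forces (sectioning from the free end, tension +): N_BC = 34.1 kN, N_AB = 34.1 kN.
A_AB = 669.7 mm².
A_BC = 1548 mm².
δ_AB = 34100·268/(669.7·113000) = 0.1208 mm
δ_BC = 34100·752/(1548·113000) = 0.1466 mm
δ = Σδ_i = 0.2673 mm.

0.267 mm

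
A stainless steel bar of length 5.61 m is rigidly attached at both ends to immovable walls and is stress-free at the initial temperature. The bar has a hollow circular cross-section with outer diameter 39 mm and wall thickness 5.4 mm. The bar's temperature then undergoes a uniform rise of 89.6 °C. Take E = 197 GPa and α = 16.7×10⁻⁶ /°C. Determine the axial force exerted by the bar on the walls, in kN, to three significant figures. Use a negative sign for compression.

Free thermal expansion αLΔT = 16.7e-6 · 5610 · 89.6 = 8.394 mm.
The walls impose strain ε = −(8.394)/5610 = -1.4963e-03; σ = Eε = 197000 · -1.4963e-03 = -294.8 MPa.
Wall reaction R = σ·A = -294.8·570 = -168000 N = -168 kN.

-168 kN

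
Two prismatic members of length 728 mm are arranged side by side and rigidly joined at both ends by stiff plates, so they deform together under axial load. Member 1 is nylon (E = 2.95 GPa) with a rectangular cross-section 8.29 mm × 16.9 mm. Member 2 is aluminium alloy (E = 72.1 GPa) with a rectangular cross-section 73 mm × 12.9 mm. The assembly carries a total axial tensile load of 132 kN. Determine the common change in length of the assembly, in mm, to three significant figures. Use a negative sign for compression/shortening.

A_1 = 140.1 mm².
A_2 = 941.7 mm².
Equal strain + equilibrium ⇒ each member carries load in proportion to AE: A₁E₁ = 413300 N, A₂E₂ = 67900000 N, ΣAE = 68310000 N.
δ = PL/ΣAE = 132000·728/68310000 = 1.407 mm.

1.41 mm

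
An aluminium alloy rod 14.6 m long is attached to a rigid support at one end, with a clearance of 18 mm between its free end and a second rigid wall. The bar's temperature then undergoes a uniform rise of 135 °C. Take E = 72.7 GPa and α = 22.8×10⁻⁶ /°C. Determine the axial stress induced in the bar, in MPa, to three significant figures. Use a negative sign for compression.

Free thermal expansion αLΔT = 22.8e-6 · 14600 · 135 = 44.94 mm.
The walls engage after the gap closes; constrained expansion = 44.94 − 18 = 26.94 mm.
The walls impose strain ε = −(26.94)/14600 = -1.8451e-03; σ = Eε = 72700 · -1.8451e-03 = -134.1 MPa.

-134 MPa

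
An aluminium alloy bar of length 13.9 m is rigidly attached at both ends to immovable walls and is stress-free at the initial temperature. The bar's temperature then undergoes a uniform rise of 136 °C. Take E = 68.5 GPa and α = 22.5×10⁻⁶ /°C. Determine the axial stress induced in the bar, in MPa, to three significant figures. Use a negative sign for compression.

-210 MPa

Free thermal expansion αLΔT = 22.5e-6 · 13900 · 136 = 42.53 mm.
The walls impose strain ε = −(42.53)/13900 = -3.0600e-03; σ = Eε = 68500 · -3.0600e-03 = -209.6 MPa.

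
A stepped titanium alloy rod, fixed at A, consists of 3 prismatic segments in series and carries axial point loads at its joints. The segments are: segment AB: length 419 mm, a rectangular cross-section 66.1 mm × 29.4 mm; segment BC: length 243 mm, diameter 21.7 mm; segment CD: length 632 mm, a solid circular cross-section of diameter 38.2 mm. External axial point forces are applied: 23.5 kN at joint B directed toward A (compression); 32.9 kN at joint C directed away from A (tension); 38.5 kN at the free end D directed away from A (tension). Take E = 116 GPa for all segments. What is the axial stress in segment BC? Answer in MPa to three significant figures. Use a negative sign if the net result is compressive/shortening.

193 MPa

Internal axial forces (sectioning from the free end, tension +): N_CD = 38.5 kN, N_BC = 71.4 kN, N_AB = 47.9 kN.
A_BC = 369.8 mm².
σ_BC = N_BC/A_BC = 71400/369.8 = 193.1 MPa.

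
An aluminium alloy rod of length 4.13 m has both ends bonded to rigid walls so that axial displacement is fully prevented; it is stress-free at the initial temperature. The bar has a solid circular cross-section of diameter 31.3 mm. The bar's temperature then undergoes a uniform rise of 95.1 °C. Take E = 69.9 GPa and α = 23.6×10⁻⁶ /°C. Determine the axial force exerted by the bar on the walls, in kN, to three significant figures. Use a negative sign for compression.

-121 kN

Free thermal expansion αLΔT = 23.6e-6 · 4130 · 95.1 = 9.269 mm.
The walls impose strain ε = −(9.269)/4130 = -2.2444e-03; σ = Eε = 69900 · -2.2444e-03 = -156.9 MPa.
Wall reaction R = σ·A = -156.9·769.4 = -120700 N = -120.7 kN.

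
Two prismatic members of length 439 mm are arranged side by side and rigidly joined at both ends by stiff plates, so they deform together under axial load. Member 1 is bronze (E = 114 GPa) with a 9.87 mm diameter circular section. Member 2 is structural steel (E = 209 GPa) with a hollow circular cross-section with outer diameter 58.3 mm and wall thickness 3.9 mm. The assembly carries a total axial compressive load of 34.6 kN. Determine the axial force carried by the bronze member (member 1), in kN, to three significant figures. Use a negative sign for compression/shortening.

A_1 = 76.51 mm².
A_2 = 666.5 mm².
Equal strain + equilibrium ⇒ each member carries load in proportion to AE: A₁E₁ = 8722000 N, A₂E₂ = 139300000 N, ΣAE = 148000000 N.
F₁ = P·A₁E₁/ΣAE = -34600·8722000/148000000 = -2039 N.

-2.04 kN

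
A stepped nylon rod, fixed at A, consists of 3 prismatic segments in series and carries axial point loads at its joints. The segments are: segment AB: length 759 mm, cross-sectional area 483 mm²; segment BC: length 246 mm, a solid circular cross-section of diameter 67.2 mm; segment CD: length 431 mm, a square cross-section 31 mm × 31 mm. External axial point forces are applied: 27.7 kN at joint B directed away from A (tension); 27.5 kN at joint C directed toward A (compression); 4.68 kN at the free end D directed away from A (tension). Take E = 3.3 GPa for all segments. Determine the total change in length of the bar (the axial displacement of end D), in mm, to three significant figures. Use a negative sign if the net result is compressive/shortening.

2.48 mm

Internal axial forces (sectioning from the free end, tension +): N_CD = 4.68 kN, N_BC = -22.82 kN, N_AB = 4.88 kN.
A_BC = 3547 mm².
A_CD = 961 mm².
δ_AB = 4880·759/(483·3300) = 2.324 mm
δ_BC = -22820·246/(3547·3300) = -0.4796 mm
δ_CD = 4680·431/(961·3300) = 0.636 mm
δ = Σδ_i = 2.48 mm.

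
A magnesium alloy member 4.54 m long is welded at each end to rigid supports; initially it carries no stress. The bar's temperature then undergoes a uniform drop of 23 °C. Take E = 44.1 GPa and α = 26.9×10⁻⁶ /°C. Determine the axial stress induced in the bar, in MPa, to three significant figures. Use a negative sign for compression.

Free thermal expansion αLΔT = 26.9e-6 · 4540 · -23 = -2.809 mm.
The walls impose strain ε = −(-2.809)/4540 = 6.1870e-04; σ = Eε = 44100 · 6.1870e-04 = 27.28 MPa.

27.3 MPa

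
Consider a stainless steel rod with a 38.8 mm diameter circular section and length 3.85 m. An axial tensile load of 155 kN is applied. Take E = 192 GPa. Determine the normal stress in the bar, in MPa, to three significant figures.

131 MPa

A = 1182 mm².
σ = N/A = 155000/1182 = 131.1 MPa.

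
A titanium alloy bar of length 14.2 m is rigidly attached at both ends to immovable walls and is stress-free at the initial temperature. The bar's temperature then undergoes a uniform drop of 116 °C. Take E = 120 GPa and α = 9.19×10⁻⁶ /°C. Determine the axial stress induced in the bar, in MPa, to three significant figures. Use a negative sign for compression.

Free thermal expansion αLΔT = 9.19e-6 · 14200 · -116 = -15.14 mm.
The walls impose strain ε = −(-15.14)/14200 = 1.0660e-03; σ = Eε = 120000 · 1.0660e-03 = 127.9 MPa.

128 MPa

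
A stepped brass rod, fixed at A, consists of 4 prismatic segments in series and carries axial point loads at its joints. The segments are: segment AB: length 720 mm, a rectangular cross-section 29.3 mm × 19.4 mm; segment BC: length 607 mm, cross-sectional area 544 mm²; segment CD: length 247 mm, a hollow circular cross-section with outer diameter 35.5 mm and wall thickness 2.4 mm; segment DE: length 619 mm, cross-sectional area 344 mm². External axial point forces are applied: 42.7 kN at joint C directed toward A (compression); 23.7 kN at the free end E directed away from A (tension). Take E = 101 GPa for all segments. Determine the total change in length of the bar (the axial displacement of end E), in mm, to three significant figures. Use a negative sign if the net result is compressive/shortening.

Internal axial forces (sectioning from the free end, tension +): N_DE = 23.7 kN, N_CD = 23.7 kN, N_BC = -19 kN, N_AB = -19 kN.
A_AB = 568.4 mm².
A_CD = 249.6 mm².
δ_AB = -19000·720/(568.4·101000) = -0.2383 mm
δ_BC = -19000·607/(544·101000) = -0.2099 mm
δ_CD = 23700·247/(249.6·101000) = 0.2322 mm
δ_DE = 23700·619/(344·101000) = 0.4222 mm
δ = Σδ_i = 0.2063 mm.

0.206 mm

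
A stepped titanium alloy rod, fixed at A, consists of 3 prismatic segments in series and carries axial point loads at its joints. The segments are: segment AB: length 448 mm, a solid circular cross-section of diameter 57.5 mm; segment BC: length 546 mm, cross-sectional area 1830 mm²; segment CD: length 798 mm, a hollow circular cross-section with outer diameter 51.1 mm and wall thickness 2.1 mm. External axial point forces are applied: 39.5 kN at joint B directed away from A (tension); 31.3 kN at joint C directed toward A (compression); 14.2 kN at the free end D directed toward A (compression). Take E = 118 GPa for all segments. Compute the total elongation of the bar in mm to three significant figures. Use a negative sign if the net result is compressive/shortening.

Internal axial forces (sectioning from the free end, tension +): N_CD = -14.2 kN, N_BC = -45.5 kN, N_AB = -6 kN.
A_AB = 2597 mm².
A_CD = 323.3 mm².
δ_AB = -6000·448/(2597·118000) = -0.008772 mm
δ_BC = -45500·546/(1830·118000) = -0.115 mm
δ_CD = -14200·798/(323.3·118000) = -0.2971 mm
δ = Σδ_i = -0.4209 mm.

-0.421 mm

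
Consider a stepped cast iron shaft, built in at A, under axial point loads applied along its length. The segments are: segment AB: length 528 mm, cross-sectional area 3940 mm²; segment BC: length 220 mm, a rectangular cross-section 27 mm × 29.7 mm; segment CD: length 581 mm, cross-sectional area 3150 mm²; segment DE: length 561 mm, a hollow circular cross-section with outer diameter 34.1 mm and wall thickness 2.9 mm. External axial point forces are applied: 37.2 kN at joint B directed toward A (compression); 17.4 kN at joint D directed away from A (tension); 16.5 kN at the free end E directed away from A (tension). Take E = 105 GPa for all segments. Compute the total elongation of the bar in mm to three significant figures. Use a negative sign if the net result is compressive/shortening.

0.454 mm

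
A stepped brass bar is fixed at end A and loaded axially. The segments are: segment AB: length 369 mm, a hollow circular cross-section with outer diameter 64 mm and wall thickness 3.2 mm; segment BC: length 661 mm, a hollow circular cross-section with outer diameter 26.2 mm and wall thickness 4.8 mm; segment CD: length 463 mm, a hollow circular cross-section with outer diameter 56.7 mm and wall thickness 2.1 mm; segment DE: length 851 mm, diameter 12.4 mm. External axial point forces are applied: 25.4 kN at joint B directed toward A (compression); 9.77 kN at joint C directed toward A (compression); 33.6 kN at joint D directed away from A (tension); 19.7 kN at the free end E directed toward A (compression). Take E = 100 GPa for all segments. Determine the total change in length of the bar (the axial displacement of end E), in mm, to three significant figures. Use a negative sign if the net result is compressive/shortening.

-1.25 mm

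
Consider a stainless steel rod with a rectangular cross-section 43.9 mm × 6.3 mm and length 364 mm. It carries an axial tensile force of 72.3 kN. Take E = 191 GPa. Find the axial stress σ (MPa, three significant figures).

A = 276.6 mm².
σ = N/A = 72300/276.6 = 261.4 MPa.

261 MPa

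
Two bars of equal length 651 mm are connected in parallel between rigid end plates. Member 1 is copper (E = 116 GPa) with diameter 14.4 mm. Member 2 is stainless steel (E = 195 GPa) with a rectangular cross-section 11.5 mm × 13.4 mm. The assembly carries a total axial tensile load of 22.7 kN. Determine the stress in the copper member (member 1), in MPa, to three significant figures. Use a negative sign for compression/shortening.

A_1 = 162.9 mm².
A_2 = 154.1 mm².
Equal strain + equilibrium ⇒ each member carries load in proportion to AE: A₁E₁ = 18890000 N, A₂E₂ = 30050000 N, ΣAE = 48940000 N.
σ₁ = P·E₁/ΣAE = 22700·116000/48940000 = 53.8 MPa.

53.8 MPa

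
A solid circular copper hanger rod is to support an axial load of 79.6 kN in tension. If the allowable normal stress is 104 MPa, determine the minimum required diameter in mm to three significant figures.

Required area A ≥ P/σ_allow = 79600/104 = 765.4 mm².
For a solid circular section, d ≥ √(4A/π) = 31.22 mm.

31.2 mm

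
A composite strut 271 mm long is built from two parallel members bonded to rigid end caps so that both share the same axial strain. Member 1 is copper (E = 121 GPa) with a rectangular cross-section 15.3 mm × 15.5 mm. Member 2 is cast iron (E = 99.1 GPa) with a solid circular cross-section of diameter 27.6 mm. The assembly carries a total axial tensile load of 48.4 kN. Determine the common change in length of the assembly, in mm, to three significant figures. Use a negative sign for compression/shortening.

0.149 mm

A_1 = 237.2 mm².
A_2 = 598.3 mm².
Equal strain + equilibrium ⇒ each member carries load in proportion to AE: A₁E₁ = 28700000 N, A₂E₂ = 59290000 N, ΣAE = 87990000 N.
δ = PL/ΣAE = 48400·271/87990000 = 0.1491 mm.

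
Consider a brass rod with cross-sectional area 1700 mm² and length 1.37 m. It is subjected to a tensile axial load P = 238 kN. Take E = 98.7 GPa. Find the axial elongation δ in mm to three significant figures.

1.94 mm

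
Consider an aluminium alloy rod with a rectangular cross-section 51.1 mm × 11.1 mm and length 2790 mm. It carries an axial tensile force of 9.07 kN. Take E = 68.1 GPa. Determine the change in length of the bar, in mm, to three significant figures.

0.655 mm

A = 567.2 mm².
δ_mech = NL/(AE) = 9070·2790/(567.2·68100) = 0.6551 mm.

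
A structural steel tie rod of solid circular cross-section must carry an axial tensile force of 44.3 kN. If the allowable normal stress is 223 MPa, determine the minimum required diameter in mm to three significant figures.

Required area A ≥ P/σ_allow = 44300/223 = 198.7 mm².
For a solid circular section, d ≥ √(4A/π) = 15.9 mm.

15.9 mm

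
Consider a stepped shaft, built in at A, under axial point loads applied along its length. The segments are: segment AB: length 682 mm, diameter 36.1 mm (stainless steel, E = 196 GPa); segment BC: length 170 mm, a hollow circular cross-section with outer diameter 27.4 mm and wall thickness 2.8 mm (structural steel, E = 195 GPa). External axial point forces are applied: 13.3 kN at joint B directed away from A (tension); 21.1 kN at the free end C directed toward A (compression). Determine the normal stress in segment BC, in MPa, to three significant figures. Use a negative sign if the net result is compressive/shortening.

Internal axial forces (sectioning from the free end, tension +): N_BC = -21.1 kN, N_AB = -7.8 kN.
A_BC = 216.4 mm².
σ_BC = N_BC/A_BC = -21100/216.4 = -97.51 MPa.

-97.5 MPa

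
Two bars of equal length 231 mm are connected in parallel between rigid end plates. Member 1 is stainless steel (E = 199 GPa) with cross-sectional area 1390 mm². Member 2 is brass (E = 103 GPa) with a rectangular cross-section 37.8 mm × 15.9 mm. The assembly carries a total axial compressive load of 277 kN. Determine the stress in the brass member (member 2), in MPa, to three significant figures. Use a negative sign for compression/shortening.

-84.3 MPa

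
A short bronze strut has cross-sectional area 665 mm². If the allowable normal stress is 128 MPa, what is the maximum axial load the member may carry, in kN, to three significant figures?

P_max = σ_allow · A = 128 · 665 = 85120 N = 85.12 kN.

85.1 kN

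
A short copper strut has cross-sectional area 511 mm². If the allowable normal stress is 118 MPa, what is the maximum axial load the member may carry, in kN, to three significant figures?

60.3 kN

P_max = σ_allow · A = 118 · 511 = 60300 N = 60.3 kN.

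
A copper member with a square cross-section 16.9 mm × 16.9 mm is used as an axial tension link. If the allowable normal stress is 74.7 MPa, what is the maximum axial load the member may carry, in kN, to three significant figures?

21.3 kN

A = 285.6 mm².
P_max = σ_allow · A = 74.7 · 285.6 = 21340 N = 21.34 kN.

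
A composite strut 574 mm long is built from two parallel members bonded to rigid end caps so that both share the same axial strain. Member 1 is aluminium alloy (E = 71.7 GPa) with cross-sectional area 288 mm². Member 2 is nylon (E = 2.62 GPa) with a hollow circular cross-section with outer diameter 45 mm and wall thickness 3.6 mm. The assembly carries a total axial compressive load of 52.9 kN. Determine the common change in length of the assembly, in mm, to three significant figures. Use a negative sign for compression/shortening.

-1.39 mm

A_2 = 468.2 mm².
Equal strain + equilibrium ⇒ each member carries load in proportion to AE: A₁E₁ = 20650000 N, A₂E₂ = 1227000 N, ΣAE = 21880000 N.
δ = PL/ΣAE = -52900·574/21880000 = -1.388 mm.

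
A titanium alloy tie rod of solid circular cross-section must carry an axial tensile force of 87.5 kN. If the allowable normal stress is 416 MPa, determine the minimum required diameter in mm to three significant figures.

Required area A ≥ P/σ_allow = 87500/416 = 210.3 mm².
For a solid circular section, d ≥ √(4A/π) = 16.36 mm.

16.4 mm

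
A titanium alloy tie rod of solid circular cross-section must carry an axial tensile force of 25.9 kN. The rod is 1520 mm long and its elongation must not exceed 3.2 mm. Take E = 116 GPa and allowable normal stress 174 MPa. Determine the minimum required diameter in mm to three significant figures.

13.8 mm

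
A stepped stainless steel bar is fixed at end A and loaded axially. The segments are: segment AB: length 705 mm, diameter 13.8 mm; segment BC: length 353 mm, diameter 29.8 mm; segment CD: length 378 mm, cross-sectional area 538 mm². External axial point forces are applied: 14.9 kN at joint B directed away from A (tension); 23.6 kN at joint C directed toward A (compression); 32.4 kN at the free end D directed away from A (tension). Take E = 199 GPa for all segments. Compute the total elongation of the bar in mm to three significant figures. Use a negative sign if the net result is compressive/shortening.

Internal axial forces (sectioning from the free end, tension +): N_CD = 32.4 kN, N_BC = 8.8 kN, N_AB = 23.7 kN.
A_AB = 149.6 mm².
A_BC = 697.5 mm².
δ_AB = 23700·705/(149.6·199000) = 0.5614 mm
δ_BC = 8800·353/(697.5·199000) = 0.02238 mm
δ_CD = 32400·378/(538·199000) = 0.1144 mm
δ = Σδ_i = 0.6981 mm.

0.698 mm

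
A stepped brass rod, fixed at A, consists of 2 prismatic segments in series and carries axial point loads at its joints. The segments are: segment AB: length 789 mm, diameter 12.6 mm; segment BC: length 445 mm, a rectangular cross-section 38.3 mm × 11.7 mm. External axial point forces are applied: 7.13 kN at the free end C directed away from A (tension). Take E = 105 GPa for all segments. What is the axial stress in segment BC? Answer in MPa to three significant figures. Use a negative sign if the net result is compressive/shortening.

Internal axial forces (sectioning from the free end, tension +): N_BC = 7.13 kN, N_AB = 7.13 kN.
A_BC = 448.1 mm².
σ_BC = N_BC/A_BC = 7130/448.1 = 15.91 MPa.

15.9 MPa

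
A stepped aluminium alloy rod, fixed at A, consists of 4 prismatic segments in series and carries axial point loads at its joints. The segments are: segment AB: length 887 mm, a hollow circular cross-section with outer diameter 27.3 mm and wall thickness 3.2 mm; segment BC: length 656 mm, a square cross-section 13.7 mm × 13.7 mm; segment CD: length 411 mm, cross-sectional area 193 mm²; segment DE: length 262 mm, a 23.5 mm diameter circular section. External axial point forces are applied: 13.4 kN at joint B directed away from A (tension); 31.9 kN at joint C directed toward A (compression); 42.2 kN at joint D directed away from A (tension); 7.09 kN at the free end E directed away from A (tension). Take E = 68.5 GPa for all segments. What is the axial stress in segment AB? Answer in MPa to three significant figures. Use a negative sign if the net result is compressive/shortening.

Internal axial forces (sectioning from the free end, tension +): N_DE = 7.09 kN, N_CD = 49.29 kN, N_BC = 17.39 kN, N_AB = 30.79 kN.
A_AB = 242.3 mm².
σ_AB = N_AB/A_AB = 30790/242.3 = 127.1 MPa.

127 MPa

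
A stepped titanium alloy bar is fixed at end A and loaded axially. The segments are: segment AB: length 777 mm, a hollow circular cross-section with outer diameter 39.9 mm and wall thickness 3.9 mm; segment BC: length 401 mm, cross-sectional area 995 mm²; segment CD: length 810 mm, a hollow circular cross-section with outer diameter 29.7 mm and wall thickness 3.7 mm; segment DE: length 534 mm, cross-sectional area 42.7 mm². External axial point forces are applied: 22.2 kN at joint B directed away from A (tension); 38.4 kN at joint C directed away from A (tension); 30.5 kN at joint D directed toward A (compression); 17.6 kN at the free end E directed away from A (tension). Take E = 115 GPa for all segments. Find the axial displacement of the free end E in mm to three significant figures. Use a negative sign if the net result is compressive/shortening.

2.43 mm

Internal axial forces (sectioning from the free end, tension +): N_DE = 17.6 kN, N_CD = -12.9 kN, N_BC = 25.5 kN, N_AB = 47.7 kN.
A_AB = 441.1 mm².
A_CD = 302.2 mm².
δ_AB = 47700·777/(441.1·115000) = 0.7307 mm
δ_BC = 25500·401/(995·115000) = 0.08936 mm
δ_CD = -12900·810/(302.2·115000) = -0.3006 mm
δ_DE = 17600·534/(42.7·115000) = 1.914 mm
δ = Σδ_i = 2.433 mm.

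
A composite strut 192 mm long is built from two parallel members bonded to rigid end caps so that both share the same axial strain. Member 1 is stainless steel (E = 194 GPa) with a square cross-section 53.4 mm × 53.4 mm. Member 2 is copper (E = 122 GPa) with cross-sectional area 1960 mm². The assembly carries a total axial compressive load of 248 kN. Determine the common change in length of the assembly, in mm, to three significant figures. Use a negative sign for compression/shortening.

A_1 = 2852 mm².
Equal strain + equilibrium ⇒ each member carries load in proportion to AE: A₁E₁ = 553200000 N, A₂E₂ = 239100000 N, ΣAE = 792300000 N.
δ = PL/ΣAE = -248000·192/792300000 = -0.0601 mm.

-0.0601 mm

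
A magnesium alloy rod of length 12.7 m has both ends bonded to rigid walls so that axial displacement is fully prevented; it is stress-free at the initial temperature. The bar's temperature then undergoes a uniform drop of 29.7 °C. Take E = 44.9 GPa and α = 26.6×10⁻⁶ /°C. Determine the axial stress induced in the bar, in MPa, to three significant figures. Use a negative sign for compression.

Free thermal expansion αLΔT = 26.6e-6 · 12700 · -29.7 = -10.03 mm.
The walls impose strain ε = −(-10.03)/12700 = 7.9002e-04; σ = Eε = 44900 · 7.9002e-04 = 35.47 MPa.

35.5 MPa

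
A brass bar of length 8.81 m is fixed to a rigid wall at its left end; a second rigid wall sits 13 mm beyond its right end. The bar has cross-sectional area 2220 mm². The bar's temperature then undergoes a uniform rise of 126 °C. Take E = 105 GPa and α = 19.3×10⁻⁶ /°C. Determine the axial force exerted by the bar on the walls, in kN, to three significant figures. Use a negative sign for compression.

Free thermal expansion αLΔT = 19.3e-6 · 8810 · 126 = 21.42 mm.
The walls engage after the gap closes; constrained expansion = 21.42 − 13 = 8.424 mm.
The walls impose strain ε = −(8.424)/8810 = -9.5620e-04; σ = Eε = 105000 · -9.5620e-04 = -100.4 MPa.
Wall reaction R = σ·A = -100.4·2220 = -222900 N = -222.9 kN.

-223 kN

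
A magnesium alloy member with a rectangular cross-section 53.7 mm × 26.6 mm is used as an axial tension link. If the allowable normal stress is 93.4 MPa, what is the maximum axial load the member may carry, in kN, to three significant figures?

A = 1428 mm².
P_max = σ_allow · A = 93.4 · 1428 = 133400 N = 133.4 kN.

133 kN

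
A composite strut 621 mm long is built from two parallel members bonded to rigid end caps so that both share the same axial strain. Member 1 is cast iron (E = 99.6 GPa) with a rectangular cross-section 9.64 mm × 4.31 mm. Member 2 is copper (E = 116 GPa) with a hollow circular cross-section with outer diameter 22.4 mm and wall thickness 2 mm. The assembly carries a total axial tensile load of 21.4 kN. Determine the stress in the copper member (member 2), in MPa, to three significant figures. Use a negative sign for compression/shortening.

131 MPa

A_1 = 41.55 mm².
A_2 = 128.2 mm².
Equal strain + equilibrium ⇒ each member carries load in proportion to AE: A₁E₁ = 4138000 N, A₂E₂ = 14870000 N, ΣAE = 19010000 N.
σ₂ = P·E₂/ΣAE = 21400·116000/19010000 = 130.6 MPa.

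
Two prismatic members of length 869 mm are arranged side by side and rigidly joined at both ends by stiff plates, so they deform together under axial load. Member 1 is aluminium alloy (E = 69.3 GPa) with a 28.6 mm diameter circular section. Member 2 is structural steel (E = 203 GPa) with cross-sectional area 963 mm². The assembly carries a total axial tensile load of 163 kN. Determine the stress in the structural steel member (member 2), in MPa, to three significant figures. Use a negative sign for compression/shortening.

A_1 = 642.4 mm².
Equal strain + equilibrium ⇒ each member carries load in proportion to AE: A₁E₁ = 44520000 N, A₂E₂ = 195500000 N, ΣAE = 240000000 N.
σ₂ = P·E₂/ΣAE = 163000·203000/240000000 = 137.9 MPa.

138 MPa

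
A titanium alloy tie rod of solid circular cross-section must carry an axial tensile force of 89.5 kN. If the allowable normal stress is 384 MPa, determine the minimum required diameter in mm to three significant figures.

17.2 mm

Required area A ≥ P/σ_allow = 89500/384 = 233.1 mm².
For a solid circular section, d ≥ √(4A/π) = 17.23 mm.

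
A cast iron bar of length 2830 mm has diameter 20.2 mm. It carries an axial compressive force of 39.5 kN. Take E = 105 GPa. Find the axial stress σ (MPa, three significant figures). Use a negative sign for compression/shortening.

-123 MPa

A = 320.5 mm².
σ = N/A = -39500/320.5 = -123.3 MPa.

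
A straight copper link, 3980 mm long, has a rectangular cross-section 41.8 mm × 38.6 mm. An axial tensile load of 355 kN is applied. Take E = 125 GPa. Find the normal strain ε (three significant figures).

0.00176

A = 1613 mm².
σ = N/A = 220 MPa; ε = σ/E = 220/125000 = 1.760e-03.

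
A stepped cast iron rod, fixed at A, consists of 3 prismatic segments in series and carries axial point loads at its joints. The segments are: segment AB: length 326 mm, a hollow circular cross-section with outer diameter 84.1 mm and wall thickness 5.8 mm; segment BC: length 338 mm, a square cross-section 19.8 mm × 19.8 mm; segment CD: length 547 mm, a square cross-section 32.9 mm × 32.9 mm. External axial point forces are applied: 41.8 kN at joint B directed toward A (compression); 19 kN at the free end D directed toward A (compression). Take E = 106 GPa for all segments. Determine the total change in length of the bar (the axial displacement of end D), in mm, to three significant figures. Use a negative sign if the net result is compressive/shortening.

Internal axial forces (sectioning from the free end, tension +): N_CD = -19 kN, N_BC = -19 kN, N_AB = -60.8 kN.
A_AB = 1427 mm².
A_BC = 392 mm².
A_CD = 1082 mm².
δ_AB = -60800·326/(1427·106000) = -0.1311 mm
δ_BC = -19000·338/(392·106000) = -0.1545 mm
δ_CD = -19000·547/(1082·106000) = -0.09058 mm
δ = Σδ_i = -0.3762 mm.

-0.376 mm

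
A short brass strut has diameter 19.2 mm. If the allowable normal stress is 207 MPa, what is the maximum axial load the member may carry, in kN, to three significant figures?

59.9 kN

A = 289.5 mm².
P_max = σ_allow · A = 207 · 289.5 = 59930 N = 59.93 kN.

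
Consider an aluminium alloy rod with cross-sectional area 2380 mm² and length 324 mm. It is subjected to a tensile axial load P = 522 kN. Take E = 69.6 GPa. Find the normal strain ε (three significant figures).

0.00315

σ = N/A = 219.3 MPa; ε = σ/E = 219.3/69600 = 3.151e-03.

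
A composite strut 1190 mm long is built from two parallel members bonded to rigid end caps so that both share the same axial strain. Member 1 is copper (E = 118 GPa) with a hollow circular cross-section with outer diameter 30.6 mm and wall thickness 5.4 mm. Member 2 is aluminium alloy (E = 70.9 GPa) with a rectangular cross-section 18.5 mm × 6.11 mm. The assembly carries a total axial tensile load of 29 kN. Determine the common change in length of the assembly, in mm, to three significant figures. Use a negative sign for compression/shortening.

A_1 = 427.5 mm².
A_2 = 113 mm².
Equal strain + equilibrium ⇒ each member carries load in proportion to AE: A₁E₁ = 50450000 N, A₂E₂ = 8014000 N, ΣAE = 58460000 N.
δ = PL/ΣAE = 29000·1190/58460000 = 0.5903 mm.

0.590 mm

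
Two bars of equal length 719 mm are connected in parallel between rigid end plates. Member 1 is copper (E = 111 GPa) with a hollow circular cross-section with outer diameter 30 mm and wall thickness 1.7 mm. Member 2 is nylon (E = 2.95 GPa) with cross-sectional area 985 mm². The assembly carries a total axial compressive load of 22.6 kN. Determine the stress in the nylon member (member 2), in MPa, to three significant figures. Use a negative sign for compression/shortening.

-3.39 MPa

A_1 = 151.1 mm².
Equal strain + equilibrium ⇒ each member carries load in proportion to AE: A₁E₁ = 16780000 N, A₂E₂ = 2906000 N, ΣAE = 19680000 N.
σ₂ = P·E₂/ΣAE = -22600·2950/19680000 = -3.387 MPa.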